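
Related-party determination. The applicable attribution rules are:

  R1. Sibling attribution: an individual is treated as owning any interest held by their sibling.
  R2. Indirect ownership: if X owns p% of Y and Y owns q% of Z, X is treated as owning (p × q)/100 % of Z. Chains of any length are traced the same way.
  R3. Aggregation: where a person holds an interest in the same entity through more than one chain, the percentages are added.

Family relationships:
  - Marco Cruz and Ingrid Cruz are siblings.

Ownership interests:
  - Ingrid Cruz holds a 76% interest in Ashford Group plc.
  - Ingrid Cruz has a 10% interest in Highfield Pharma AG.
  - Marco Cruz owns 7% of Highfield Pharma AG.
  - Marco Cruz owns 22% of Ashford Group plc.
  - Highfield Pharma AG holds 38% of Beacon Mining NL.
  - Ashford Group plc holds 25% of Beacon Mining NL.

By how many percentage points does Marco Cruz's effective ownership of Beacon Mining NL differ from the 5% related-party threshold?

By sibling attribution (R1), Marco Cruz is treated as also owning Ingrid Cruz's interest in Highfield Pharma AG, giving 7% + 10% = 17%.
By sibling attribution (R1), Marco Cruz is treated as also owning Ingrid Cruz's interest in Ashford Group plc, giving 22% + 76% = 98%.
Chain via Highfield Pharma AG (R2): 17% × 38% = 6.46% of Beacon Mining NL.
Chain via Ashford Group plc (R2): 98% × 25% = 24.5% of Beacon Mining NL.
Aggregating (R3): 6.46% + 24.5% = 30.96%.
30.96% exceeds the 5% threshold by 25.96 percentage points.

25.96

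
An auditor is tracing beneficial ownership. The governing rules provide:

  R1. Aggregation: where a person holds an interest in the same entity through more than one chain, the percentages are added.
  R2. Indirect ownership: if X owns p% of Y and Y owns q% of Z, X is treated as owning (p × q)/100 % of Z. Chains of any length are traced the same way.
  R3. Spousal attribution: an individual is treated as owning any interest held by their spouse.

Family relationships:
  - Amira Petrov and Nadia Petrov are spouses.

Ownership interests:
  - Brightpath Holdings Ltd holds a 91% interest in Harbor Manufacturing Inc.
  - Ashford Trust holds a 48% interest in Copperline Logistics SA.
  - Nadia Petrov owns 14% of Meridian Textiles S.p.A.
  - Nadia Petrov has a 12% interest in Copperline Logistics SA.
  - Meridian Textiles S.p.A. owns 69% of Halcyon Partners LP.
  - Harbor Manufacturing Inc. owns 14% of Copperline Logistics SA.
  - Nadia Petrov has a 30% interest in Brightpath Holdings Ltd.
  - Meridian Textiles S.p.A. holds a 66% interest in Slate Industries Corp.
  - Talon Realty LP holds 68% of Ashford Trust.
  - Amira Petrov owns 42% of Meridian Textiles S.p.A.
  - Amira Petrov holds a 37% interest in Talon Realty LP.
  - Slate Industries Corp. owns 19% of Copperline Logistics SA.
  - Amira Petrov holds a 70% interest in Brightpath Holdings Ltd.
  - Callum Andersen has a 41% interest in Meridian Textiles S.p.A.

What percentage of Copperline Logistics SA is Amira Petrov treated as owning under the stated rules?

43.8392%

By spousal attribution (R3), Amira Petrov is treated as also owning Nadia Petrov's interest in Brightpath Holdings Ltd, giving 70% + 30% = 100%.
By spousal attribution (R3), Amira Petrov is treated as also owning Nadia Petrov's interest in Meridian Textiles S.p.A, giving 42% + 14% = 56%.
By spousal attribution (R3), Amira Petrov is treated as owning Nadia Petrov's 12% interest in Copperline Logistics SA.
Chain via Brightpath Holdings Ltd → Harbor Manufacturing Inc. (R2): 100% × 91% × 14% = 12.74% of Copperline Logistics SA.
Chain via Meridian Textiles S.p.A. → Slate Industries Corp. (R2): 56% × 66% × 19% = 7.0224% of Copperline Logistics SA.
Chain via Talon Realty LP → Ashford Trust (R2): 37% × 68% × 48% = 12.0768% of Copperline Logistics SA.
Direct interest in Copperline Logistics SA: 12%.
Aggregating (R1): 12.74% + 7.0224% + 12.0768% + 12% = 43.8392%.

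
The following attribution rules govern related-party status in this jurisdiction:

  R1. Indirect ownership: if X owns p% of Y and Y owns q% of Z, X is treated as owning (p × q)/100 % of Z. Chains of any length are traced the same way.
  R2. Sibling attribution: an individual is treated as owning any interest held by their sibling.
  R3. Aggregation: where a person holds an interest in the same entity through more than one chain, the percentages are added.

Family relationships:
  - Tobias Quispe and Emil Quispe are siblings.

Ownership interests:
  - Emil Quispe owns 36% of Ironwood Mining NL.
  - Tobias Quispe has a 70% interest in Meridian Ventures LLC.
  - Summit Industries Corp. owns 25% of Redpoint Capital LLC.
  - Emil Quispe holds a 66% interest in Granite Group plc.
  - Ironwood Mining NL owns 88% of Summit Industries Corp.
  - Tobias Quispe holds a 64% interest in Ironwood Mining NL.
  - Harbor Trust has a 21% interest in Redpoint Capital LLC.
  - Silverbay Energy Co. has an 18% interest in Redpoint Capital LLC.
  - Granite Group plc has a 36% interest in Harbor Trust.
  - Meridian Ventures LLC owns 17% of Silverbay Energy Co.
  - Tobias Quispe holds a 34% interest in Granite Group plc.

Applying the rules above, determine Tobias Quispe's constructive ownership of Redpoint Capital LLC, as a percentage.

By sibling attribution (R2), Tobias Quispe is treated as also owning Emil Quispe's interest in Granite Group plc, giving 34% + 66% = 100%.
By sibling attribution (R2), Tobias Quispe is treated as also owning Emil Quispe's interest in Ironwood Mining NL, giving 64% + 36% = 100%.
Chain via Meridian Ventures LLC → Silverbay Energy Co. (R1): 70% × 17% × 18% = 2.142% of Redpoint Capital LLC.
Chain via Granite Group plc → Harbor Trust (R1): 100% × 36% × 21% = 7.56% of Redpoint Capital LLC.
Chain via Ironwood Mining NL → Summit Industries Corp. (R1): 100% × 88% × 25% = 22% of Redpoint Capital LLC.
Aggregating (R3): 2.142% + 7.56% + 22% = 31.702%.

31.702%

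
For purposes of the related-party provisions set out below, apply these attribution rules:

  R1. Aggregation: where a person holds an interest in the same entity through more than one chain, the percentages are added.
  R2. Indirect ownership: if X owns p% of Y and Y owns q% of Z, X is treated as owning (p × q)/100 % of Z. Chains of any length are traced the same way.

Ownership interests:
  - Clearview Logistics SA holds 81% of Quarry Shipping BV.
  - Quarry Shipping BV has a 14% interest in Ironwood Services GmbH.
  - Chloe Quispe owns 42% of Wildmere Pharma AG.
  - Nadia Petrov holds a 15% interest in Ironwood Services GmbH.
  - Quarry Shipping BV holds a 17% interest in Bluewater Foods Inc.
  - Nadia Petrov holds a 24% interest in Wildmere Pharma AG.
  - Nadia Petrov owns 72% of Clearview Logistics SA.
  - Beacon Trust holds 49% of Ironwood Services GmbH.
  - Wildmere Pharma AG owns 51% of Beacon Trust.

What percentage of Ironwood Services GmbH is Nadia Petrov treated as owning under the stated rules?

29.1624%

Chain via Wildmere Pharma AG → Beacon Trust (R2): 24% × 51% × 49% = 5.9976% of Ironwood Services GmbH.
Chain via Clearview Logistics SA → Quarry Shipping BV (R2): 72% × 81% × 14% = 8.1648% of Ironwood Services GmbH.
Direct interest in Ironwood Services GmbH: 15%.
Aggregating (R1): 5.9976% + 8.1648% + 15% = 29.1624%.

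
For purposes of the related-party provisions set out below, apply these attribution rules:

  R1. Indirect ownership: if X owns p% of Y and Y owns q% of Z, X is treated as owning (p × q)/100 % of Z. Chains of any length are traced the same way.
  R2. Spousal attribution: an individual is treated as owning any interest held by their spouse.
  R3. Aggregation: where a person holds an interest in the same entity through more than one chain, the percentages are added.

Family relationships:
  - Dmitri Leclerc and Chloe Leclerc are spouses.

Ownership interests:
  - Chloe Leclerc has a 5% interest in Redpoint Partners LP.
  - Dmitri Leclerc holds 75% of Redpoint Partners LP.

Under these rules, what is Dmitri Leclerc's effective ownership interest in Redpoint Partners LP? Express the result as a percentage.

By spousal attribution (R2), Dmitri Leclerc is treated as also owning Chloe Leclerc's interest in Redpoint Partners LP, giving 75% + 5% = 80%.
Direct interest in Redpoint Partners LP: 80%.

80%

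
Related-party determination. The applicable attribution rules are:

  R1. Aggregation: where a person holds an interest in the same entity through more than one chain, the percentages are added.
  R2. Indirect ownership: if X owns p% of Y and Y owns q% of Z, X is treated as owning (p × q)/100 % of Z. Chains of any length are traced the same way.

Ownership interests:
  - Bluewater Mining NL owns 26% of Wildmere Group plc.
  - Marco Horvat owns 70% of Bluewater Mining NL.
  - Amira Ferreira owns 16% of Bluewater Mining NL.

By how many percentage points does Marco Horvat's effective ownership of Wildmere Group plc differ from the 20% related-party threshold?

1.8

Chain via Bluewater Mining NL (R2): 70% × 26% = 18.2% of Wildmere Group plc.
18.2% falls short of the 20% threshold by 1.8 percentage points.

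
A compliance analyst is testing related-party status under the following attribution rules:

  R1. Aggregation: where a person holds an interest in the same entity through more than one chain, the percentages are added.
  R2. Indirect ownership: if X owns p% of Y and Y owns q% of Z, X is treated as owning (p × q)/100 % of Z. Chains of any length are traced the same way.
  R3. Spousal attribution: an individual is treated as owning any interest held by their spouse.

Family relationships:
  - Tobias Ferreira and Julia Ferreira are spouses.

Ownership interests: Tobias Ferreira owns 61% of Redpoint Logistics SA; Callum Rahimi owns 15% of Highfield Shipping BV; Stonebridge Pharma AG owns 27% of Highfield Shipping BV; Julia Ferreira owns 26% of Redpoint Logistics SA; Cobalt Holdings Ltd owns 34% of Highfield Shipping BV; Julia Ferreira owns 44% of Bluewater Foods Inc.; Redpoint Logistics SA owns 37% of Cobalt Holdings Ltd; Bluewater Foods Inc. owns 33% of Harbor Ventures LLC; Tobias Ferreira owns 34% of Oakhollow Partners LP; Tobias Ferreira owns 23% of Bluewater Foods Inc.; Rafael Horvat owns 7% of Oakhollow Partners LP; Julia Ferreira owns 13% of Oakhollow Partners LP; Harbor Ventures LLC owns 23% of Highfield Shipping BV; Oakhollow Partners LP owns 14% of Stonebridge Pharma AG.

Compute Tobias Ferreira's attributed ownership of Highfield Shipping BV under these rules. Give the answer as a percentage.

By spousal attribution (R3), Tobias Ferreira is treated as also owning Julia Ferreira's interest in Bluewater Foods Inc, giving 23% + 44% = 67%.
By spousal attribution (R3), Tobias Ferreira is treated as also owning Julia Ferreira's interest in Redpoint Logistics SA, giving 61% + 26% = 87%.
By spousal attribution (R3), Tobias Ferreira is treated as also owning Julia Ferreira's interest in Oakhollow Partners LP, giving 34% + 13% = 47%.
Chain via Bluewater Foods Inc. → Harbor Ventures LLC (R2): 67% × 33% × 23% = 5.0853% of Highfield Shipping BV.
Chain via Redpoint Logistics SA → Cobalt Holdings Ltd (R2): 87% × 37% × 34% = 10.9446% of Highfield Shipping BV.
Chain via Oakhollow Partners LP → Stonebridge Pharma AG (R2): 47% × 14% × 27% = 1.7766% of Highfield Shipping BV.
Aggregating (R1): 5.0853% + 10.9446% + 1.7766% = 17.8065%.

17.8065%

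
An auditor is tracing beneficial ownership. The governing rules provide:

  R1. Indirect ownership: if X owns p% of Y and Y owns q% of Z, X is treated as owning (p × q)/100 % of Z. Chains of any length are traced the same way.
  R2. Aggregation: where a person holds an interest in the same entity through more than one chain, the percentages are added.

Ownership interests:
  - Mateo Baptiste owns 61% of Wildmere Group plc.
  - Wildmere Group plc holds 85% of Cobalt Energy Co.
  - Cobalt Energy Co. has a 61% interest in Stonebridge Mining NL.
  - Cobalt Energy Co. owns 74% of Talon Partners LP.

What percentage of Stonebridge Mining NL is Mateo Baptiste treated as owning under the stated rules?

Chain via Wildmere Group plc → Cobalt Energy Co. (R1): 61% × 85% × 61% = 31.6285% of Stonebridge Mining NL.

31.6285%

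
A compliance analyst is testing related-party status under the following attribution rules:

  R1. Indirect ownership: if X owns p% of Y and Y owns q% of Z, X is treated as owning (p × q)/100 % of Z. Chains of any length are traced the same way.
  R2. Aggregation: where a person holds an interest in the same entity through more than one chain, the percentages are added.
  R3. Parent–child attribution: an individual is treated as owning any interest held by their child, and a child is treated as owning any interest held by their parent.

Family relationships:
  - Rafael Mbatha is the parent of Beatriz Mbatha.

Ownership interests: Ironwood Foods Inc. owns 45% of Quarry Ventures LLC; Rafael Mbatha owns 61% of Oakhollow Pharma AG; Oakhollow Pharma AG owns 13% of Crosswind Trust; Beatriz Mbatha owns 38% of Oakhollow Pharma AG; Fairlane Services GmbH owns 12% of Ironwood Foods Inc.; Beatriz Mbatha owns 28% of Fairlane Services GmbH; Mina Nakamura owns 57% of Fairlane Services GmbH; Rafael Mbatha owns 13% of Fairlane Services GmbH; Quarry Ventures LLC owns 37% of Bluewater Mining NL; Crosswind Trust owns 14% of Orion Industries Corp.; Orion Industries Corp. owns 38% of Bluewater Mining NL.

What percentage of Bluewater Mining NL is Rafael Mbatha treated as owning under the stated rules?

1.503864%

By parent–child attribution (R3), Rafael Mbatha is treated as also owning Beatriz Mbatha's interest in Oakhollow Pharma AG, giving 61% + 38% = 99%.
By parent–child attribution (R3), Rafael Mbatha is treated as also owning Beatriz Mbatha's interest in Fairlane Services GmbH, giving 13% + 28% = 41%.
Chain via Oakhollow Pharma AG → Crosswind Trust → Orion Industries Corp. (R1): 99% × 13% × 14% × 38% = 0.684684% of Bluewater Mining NL.
Chain via Fairlane Services GmbH → Ironwood Foods Inc. → Quarry Ventures LLC (R1): 41% × 12% × 45% × 37% = 0.81918% of Bluewater Mining NL.
Aggregating (R2): 0.684684% + 0.81918% = 1.503864%.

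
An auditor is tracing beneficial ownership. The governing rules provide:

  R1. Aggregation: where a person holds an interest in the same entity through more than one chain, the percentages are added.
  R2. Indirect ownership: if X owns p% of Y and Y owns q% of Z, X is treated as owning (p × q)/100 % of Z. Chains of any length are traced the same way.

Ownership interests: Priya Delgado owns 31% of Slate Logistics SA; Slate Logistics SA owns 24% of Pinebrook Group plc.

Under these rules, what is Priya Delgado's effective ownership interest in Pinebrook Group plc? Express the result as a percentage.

7.44%

Chain via Slate Logistics SA (R2): 31% × 24% = 7.44% of Pinebrook Group plc.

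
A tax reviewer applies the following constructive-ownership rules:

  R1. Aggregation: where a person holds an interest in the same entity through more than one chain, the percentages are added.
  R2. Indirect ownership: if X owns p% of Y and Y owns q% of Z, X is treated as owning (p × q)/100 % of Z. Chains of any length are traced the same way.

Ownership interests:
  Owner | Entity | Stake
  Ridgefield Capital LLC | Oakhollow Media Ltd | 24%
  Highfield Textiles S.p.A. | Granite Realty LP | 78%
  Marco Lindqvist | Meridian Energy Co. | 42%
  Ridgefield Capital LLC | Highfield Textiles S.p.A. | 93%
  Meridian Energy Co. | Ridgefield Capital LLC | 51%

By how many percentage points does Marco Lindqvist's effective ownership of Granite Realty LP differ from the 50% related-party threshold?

Chain via Meridian Energy Co. → Ridgefield Capital LLC → Highfield Textiles S.p.A. (R2): 42% × 51% × 93% × 78% = 15.538068% of Granite Realty LP.
15.538068% falls short of the 50% threshold by 34.461932 percentage points.

34.461932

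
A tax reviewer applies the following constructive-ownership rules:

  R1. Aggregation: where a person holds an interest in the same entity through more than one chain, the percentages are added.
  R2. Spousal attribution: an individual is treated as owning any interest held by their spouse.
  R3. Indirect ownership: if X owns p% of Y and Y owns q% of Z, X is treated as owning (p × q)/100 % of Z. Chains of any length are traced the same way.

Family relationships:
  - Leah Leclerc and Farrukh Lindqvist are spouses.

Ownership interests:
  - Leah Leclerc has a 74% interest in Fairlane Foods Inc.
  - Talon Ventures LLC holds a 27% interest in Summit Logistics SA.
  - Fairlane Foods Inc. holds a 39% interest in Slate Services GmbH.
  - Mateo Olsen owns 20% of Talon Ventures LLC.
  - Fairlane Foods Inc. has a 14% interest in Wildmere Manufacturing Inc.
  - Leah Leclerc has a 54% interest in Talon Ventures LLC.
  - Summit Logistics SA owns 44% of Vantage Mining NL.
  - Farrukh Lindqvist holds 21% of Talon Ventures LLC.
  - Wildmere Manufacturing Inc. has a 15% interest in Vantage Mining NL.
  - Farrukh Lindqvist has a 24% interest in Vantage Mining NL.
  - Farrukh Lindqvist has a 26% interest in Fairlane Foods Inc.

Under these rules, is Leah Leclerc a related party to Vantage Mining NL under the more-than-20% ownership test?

By spousal attribution (R2), Leah Leclerc is treated as also owning Farrukh Lindqvist's interest in Talon Ventures LLC, giving 54% + 21% = 75%.
By spousal attribution (R2), Leah Leclerc is treated as also owning Farrukh Lindqvist's interest in Fairlane Foods Inc, giving 74% + 26% = 100%.
By spousal attribution (R2), Leah Leclerc is treated as owning Farrukh Lindqvist's 24% interest in Vantage Mining NL.
Chain via Talon Ventures LLC → Summit Logistics SA (R3): 75% × 27% × 44% = 8.91% of Vantage Mining NL.
Chain via Fairlane Foods Inc. → Wildmere Manufacturing Inc. (R3): 100% × 14% × 15% = 2.1% of Vantage Mining NL.
Direct interest in Vantage Mining NL: 24%.
Aggregating (R1): 8.91% + 2.1% + 24% = 35.01%.
35.01% exceeds the 20% threshold, so Leah is a related party to Vantage Mining NL.

Yes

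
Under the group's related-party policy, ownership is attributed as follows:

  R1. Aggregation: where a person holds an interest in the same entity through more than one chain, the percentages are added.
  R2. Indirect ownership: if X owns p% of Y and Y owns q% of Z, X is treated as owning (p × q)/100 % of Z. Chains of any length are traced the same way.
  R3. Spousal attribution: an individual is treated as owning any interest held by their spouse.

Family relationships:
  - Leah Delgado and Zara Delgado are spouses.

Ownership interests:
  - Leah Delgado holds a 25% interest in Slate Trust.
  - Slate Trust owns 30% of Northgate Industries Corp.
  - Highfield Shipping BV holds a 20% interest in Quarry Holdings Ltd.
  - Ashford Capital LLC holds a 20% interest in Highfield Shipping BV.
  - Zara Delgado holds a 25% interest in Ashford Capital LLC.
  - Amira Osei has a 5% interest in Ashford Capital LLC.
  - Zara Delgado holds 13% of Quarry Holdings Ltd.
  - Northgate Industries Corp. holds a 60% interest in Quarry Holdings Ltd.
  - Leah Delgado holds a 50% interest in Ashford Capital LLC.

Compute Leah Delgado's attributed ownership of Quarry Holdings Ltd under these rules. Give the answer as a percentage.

20.5%

By spousal attribution (R3), Leah Delgado is treated as also owning Zara Delgado's interest in Ashford Capital LLC, giving 50% + 25% = 75%.
By spousal attribution (R3), Leah Delgado is treated as owning Zara Delgado's 13% interest in Quarry Holdings Ltd.
Chain via Slate Trust → Northgate Industries Corp. (R2): 25% × 30% × 60% = 4.5% of Quarry Holdings Ltd.
Chain via Ashford Capital LLC → Highfield Shipping BV (R2): 75% × 20% × 20% = 3% of Quarry Holdings Ltd.
Direct interest in Quarry Holdings Ltd: 13%.
Aggregating (R1): 4.5% + 3% + 13% = 20.5%.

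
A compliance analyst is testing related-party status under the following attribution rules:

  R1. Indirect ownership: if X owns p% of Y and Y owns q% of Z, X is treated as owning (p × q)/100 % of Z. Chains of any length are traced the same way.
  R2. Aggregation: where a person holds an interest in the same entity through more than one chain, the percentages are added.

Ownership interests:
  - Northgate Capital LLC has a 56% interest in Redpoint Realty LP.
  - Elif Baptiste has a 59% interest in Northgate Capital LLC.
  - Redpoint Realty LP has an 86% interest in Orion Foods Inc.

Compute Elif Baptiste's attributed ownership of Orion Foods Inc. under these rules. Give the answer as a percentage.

Chain via Northgate Capital LLC → Redpoint Realty LP (R1): 59% × 56% × 86% = 28.4144% of Orion Foods Inc.

28.4144%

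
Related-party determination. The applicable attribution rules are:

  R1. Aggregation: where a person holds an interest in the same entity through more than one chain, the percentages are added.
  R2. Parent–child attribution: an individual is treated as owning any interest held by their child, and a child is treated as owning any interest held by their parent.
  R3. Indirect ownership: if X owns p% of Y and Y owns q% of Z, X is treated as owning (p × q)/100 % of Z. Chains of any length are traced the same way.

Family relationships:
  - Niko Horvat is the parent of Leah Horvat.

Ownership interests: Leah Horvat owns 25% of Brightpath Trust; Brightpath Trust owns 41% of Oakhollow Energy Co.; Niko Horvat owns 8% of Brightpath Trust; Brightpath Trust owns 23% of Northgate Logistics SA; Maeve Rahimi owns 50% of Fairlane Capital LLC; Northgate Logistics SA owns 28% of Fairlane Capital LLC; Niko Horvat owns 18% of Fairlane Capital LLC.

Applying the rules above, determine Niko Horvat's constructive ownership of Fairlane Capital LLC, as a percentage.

20.1252%

By parent–child attribution (R2), Niko Horvat is treated as also owning Leah Horvat's interest in Brightpath Trust, giving 8% + 25% = 33%.
Chain via Brightpath Trust → Northgate Logistics SA (R3): 33% × 23% × 28% = 2.1252% of Fairlane Capital LLC.
Direct interest in Fairlane Capital LLC: 18%.
Aggregating (R1): 2.1252% + 18% = 20.1252%.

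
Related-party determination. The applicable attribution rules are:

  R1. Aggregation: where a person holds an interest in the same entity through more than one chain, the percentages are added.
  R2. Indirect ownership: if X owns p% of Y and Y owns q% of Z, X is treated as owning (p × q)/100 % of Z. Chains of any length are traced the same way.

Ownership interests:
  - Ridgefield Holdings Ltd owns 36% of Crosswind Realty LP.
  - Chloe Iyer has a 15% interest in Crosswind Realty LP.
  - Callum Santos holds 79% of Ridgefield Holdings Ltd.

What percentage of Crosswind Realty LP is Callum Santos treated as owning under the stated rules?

28.44%

Chain via Ridgefield Holdings Ltd (R2): 79% × 36% = 28.44% of Crosswind Realty LP.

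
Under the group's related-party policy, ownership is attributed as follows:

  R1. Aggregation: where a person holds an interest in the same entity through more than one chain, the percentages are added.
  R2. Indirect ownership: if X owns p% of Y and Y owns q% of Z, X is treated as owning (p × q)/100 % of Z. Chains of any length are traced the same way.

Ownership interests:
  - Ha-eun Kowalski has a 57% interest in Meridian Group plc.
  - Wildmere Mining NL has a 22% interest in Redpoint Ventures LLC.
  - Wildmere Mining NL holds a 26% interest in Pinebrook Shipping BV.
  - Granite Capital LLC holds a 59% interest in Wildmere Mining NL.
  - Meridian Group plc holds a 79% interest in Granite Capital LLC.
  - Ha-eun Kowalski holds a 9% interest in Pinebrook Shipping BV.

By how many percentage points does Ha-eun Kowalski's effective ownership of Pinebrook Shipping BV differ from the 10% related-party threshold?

5.907602

Chain via Meridian Group plc → Granite Capital LLC → Wildmere Mining NL (R2): 57% × 79% × 59% × 26% = 6.907602% of Pinebrook Shipping BV.
Direct interest in Pinebrook Shipping BV: 9%.
Aggregating (R1): 6.907602% + 9% = 15.907602%.
15.907602% exceeds the 10% threshold by 5.907602 percentage points.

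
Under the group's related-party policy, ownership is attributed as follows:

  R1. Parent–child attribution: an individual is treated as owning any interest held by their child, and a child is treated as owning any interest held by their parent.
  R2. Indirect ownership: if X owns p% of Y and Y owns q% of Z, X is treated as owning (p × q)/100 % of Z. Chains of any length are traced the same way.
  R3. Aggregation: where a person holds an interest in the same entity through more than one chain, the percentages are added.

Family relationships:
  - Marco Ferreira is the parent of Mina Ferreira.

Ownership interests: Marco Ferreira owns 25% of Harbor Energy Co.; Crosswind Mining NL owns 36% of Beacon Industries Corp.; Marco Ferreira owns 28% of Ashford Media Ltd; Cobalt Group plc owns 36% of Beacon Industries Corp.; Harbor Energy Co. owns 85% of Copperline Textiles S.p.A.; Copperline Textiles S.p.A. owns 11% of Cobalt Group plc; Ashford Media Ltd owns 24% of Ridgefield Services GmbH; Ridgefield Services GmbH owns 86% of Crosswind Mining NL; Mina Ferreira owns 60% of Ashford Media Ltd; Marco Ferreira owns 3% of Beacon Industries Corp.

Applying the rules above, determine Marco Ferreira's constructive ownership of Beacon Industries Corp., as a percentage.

10.380252%

By parent–child attribution (R1), Marco Ferreira is treated as also owning Mina Ferreira's interest in Ashford Media Ltd, giving 28% + 60% = 88%.
Chain via Ashford Media Ltd → Ridgefield Services GmbH → Crosswind Mining NL (R2): 88% × 24% × 86% × 36% = 6.538752% of Beacon Industries Corp.
Chain via Harbor Energy Co. → Copperline Textiles S.p.A. → Cobalt Group plc (R2): 25% × 85% × 11% × 36% = 0.8415% of Beacon Industries Corp.
Direct interest in Beacon Industries Corp: 3%.
Aggregating (R3): 6.538752% + 0.8415% + 3% = 10.380252%.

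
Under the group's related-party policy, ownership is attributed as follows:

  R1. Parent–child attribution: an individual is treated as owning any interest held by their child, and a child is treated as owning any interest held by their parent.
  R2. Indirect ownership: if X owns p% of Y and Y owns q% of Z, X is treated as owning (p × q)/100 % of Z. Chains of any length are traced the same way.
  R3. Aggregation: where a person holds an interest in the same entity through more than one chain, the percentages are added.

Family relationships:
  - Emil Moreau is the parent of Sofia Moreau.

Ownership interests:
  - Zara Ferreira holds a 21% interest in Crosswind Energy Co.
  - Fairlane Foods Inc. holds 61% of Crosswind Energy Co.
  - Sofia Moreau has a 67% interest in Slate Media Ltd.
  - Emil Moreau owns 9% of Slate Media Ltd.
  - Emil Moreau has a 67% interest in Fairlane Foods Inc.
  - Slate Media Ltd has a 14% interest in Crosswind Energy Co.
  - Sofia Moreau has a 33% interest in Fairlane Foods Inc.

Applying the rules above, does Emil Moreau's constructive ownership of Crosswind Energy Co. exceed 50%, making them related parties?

By parent–child attribution (R1), Emil Moreau is treated as also owning Sofia Moreau's interest in Fairlane Foods Inc, giving 67% + 33% = 100%.
By parent–child attribution (R1), Emil Moreau is treated as also owning Sofia Moreau's interest in Slate Media Ltd, giving 9% + 67% = 76%.
Chain via Fairlane Foods Inc. (R2): 100% × 61% = 61% of Crosswind Energy Co.
Chain via Slate Media Ltd (R2): 76% × 14% = 10.64% of Crosswind Energy Co.
Aggregating (R3): 61% + 10.64% = 71.64%.
71.64% exceeds the 50% threshold, so Emil is a related party to Crosswind Energy Co.

Yes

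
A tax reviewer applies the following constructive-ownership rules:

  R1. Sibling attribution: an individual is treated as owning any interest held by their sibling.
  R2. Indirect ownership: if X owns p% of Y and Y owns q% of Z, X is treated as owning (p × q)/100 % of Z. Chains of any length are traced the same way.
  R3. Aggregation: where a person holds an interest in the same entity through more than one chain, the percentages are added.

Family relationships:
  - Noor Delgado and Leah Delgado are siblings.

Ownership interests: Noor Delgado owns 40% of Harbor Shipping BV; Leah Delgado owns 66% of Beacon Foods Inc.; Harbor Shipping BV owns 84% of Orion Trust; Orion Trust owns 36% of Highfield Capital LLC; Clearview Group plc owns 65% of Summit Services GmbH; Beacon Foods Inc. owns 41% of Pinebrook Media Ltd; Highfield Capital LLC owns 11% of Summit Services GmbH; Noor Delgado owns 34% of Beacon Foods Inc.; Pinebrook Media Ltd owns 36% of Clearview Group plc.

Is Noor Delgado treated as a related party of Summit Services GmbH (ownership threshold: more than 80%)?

No

By sibling attribution (R1), Noor Delgado is treated as also owning Leah Delgado's interest in Beacon Foods Inc, giving 34% + 66% = 100%.
Chain via Harbor Shipping BV → Orion Trust → Highfield Capital LLC (R2): 40% × 84% × 36% × 11% = 1.33056% of Summit Services GmbH.
Chain via Beacon Foods Inc. → Pinebrook Media Ltd → Clearview Group plc (R2): 100% × 41% × 36% × 65% = 9.594% of Summit Services GmbH.
Aggregating (R3): 1.33056% + 9.594% = 10.92456%.
10.92456% does not exceed the 80% threshold, so Noor is not a related party to Summit Services GmbH.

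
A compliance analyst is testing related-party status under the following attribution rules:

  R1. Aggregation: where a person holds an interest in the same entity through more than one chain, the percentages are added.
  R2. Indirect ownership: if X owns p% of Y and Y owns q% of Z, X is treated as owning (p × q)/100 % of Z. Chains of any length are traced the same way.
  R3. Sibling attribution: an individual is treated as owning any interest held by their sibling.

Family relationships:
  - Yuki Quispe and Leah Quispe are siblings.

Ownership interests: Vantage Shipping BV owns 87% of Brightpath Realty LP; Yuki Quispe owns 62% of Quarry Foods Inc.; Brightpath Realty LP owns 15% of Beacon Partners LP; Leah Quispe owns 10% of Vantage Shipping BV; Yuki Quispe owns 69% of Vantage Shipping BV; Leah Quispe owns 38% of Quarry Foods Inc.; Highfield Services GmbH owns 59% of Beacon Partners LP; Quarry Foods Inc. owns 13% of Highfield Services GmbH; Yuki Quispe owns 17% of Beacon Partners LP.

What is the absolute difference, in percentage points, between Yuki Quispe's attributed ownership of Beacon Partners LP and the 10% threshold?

By sibling attribution (R3), Yuki Quispe is treated as also owning Leah Quispe's interest in Quarry Foods Inc, giving 62% + 38% = 100%.
By sibling attribution (R3), Yuki Quispe is treated as also owning Leah Quispe's interest in Vantage Shipping BV, giving 69% + 10% = 79%.
Chain via Quarry Foods Inc. → Highfield Services GmbH (R2): 100% × 13% × 59% = 7.67% of Beacon Partners LP.
Chain via Vantage Shipping BV → Brightpath Realty LP (R2): 79% × 87% × 15% = 10.3095% of Beacon Partners LP.
Direct interest in Beacon Partners LP: 17%.
Aggregating (R1): 7.67% + 10.3095% + 17% = 34.9795%.
34.9795% exceeds the 10% threshold by 24.9795 percentage points.

24.9795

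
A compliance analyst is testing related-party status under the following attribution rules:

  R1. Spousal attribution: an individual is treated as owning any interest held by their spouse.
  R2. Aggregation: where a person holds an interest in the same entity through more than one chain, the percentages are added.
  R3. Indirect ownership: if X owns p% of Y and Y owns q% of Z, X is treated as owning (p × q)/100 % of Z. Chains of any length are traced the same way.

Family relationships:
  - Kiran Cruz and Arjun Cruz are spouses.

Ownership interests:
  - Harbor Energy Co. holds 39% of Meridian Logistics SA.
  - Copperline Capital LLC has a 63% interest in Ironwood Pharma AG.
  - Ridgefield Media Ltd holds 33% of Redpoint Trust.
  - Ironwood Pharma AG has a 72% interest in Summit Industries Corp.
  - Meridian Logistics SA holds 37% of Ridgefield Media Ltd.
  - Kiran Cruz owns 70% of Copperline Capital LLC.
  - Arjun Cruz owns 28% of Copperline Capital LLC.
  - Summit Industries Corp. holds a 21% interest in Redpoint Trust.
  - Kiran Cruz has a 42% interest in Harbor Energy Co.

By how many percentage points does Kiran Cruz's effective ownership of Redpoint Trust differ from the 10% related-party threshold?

By spousal attribution (R1), Kiran Cruz is treated as also owning Arjun Cruz's interest in Copperline Capital LLC, giving 70% + 28% = 98%.
Chain via Harbor Energy Co. → Meridian Logistics SA → Ridgefield Media Ltd (R3): 42% × 39% × 37% × 33% = 1.999998% of Redpoint Trust.
Chain via Copperline Capital LLC → Ironwood Pharma AG → Summit Industries Corp. (R3): 98% × 63% × 72% × 21% = 9.335088% of Redpoint Trust.
Aggregating (R2): 1.999998% + 9.335088% = 11.335086%.
11.335086% exceeds the 10% threshold by 1.335086 percentage points.

1.335086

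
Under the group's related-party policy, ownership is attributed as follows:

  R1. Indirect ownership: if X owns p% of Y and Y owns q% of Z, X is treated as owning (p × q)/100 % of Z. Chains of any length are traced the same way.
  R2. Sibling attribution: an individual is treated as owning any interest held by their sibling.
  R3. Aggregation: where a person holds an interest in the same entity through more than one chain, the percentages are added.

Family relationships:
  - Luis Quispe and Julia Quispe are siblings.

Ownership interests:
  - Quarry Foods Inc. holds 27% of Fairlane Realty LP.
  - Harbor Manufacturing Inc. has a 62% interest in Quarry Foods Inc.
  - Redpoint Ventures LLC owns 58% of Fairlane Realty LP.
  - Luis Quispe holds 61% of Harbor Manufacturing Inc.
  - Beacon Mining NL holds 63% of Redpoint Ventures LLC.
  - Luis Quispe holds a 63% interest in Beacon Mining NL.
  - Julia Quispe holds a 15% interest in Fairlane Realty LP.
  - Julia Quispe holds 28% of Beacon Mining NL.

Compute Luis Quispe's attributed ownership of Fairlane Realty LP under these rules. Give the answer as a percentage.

58.4628%

By sibling attribution (R2), Luis Quispe is treated as also owning Julia Quispe's interest in Beacon Mining NL, giving 63% + 28% = 91%.
By sibling attribution (R2), Luis Quispe is treated as owning Julia Quispe's 15% interest in Fairlane Realty LP.
Chain via Harbor Manufacturing Inc. → Quarry Foods Inc. (R1): 61% × 62% × 27% = 10.2114% of Fairlane Realty LP.
Chain via Beacon Mining NL → Redpoint Ventures LLC (R1): 91% × 63% × 58% = 33.2514% of Fairlane Realty LP.
Direct interest in Fairlane Realty LP: 15%.
Aggregating (R3): 10.2114% + 33.2514% + 15% = 58.4628%.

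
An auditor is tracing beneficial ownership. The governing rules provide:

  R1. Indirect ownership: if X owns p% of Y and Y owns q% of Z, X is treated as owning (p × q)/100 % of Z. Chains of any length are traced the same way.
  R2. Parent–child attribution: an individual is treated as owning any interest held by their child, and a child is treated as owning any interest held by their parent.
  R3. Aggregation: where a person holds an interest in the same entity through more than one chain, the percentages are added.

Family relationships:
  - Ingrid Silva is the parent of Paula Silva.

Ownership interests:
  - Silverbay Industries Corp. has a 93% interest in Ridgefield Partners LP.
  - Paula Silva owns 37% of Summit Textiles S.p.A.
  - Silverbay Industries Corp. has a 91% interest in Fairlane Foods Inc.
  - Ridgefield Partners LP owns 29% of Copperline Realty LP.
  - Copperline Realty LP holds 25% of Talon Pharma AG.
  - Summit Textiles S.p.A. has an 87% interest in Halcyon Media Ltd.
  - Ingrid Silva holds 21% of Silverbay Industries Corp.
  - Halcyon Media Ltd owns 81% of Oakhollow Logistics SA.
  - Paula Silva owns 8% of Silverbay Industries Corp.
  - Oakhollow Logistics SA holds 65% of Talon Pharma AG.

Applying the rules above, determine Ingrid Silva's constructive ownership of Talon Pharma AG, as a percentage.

By parent–child attribution (R2), Ingrid Silva is treated as also owning Paula Silva's interest in Silverbay Industries Corp, giving 21% + 8% = 29%.
By parent–child attribution (R2), Ingrid Silva is treated as owning Paula Silva's 37% interest in Summit Textiles S.p.A.
Chain via Silverbay Industries Corp. → Ridgefield Partners LP → Copperline Realty LP (R1): 29% × 93% × 29% × 25% = 1.955325% of Talon Pharma AG.
Chain via Summit Textiles S.p.A. → Halcyon Media Ltd → Oakhollow Logistics SA (R1): 37% × 87% × 81% × 65% = 16.948035% of Talon Pharma AG.
Aggregating (R3): 1.955325% + 16.948035% = 18.90336%.

18.90336%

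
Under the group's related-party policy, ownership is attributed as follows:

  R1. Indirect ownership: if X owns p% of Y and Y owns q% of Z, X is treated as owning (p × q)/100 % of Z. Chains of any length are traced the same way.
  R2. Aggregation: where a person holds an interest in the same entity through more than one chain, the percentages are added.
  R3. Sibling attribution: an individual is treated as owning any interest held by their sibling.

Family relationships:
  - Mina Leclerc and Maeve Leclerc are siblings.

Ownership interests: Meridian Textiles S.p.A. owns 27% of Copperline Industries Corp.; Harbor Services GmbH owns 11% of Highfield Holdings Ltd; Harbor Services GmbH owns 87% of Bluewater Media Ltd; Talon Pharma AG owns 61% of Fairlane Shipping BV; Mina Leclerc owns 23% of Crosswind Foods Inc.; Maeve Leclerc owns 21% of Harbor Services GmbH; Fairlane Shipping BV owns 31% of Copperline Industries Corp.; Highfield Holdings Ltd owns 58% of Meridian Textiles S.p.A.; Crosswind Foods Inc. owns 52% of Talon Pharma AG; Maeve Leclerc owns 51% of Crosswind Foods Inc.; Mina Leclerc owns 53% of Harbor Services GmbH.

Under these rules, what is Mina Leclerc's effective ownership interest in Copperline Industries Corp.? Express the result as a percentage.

8.551292%

By sibling attribution (R3), Mina Leclerc is treated as also owning Maeve Leclerc's interest in Crosswind Foods Inc, giving 23% + 51% = 74%.
By sibling attribution (R3), Mina Leclerc is treated as also owning Maeve Leclerc's interest in Harbor Services GmbH, giving 53% + 21% = 74%.
Chain via Crosswind Foods Inc. → Talon Pharma AG → Fairlane Shipping BV (R1): 74% × 52% × 61% × 31% = 7.276568% of Copperline Industries Corp.
Chain via Harbor Services GmbH → Highfield Holdings Ltd → Meridian Textiles S.p.A. (R1): 74% × 11% × 58% × 27% = 1.274724% of Copperline Industries Corp.
Aggregating (R2): 7.276568% + 1.274724% = 8.551292%.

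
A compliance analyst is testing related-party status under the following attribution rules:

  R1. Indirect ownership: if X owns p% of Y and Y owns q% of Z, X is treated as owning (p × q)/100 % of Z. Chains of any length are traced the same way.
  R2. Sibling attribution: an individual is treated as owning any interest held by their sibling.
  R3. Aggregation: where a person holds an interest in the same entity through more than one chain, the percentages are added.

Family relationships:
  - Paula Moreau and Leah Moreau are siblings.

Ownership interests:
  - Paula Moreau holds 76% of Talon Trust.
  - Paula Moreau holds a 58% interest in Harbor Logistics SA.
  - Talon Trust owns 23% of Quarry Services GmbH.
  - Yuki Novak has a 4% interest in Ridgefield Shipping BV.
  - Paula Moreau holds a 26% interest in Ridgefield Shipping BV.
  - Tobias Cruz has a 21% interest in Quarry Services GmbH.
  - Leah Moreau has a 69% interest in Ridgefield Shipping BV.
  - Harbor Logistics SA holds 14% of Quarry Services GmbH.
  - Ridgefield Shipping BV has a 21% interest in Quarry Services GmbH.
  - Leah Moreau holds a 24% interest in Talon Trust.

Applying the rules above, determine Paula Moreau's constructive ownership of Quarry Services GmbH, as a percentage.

By sibling attribution (R2), Paula Moreau is treated as also owning Leah Moreau's interest in Ridgefield Shipping BV, giving 26% + 69% = 95%.
By sibling attribution (R2), Paula Moreau is treated as also owning Leah Moreau's interest in Talon Trust, giving 76% + 24% = 100%.
Chain via Ridgefield Shipping BV (R1): 95% × 21% = 19.95% of Quarry Services GmbH.
Chain via Harbor Logistics SA (R1): 58% × 14% = 8.12% of Quarry Services GmbH.
Chain via Talon Trust (R1): 100% × 23% = 23% of Quarry Services GmbH.
Aggregating (R3): 19.95% + 8.12% + 23% = 51.07%.

51.07%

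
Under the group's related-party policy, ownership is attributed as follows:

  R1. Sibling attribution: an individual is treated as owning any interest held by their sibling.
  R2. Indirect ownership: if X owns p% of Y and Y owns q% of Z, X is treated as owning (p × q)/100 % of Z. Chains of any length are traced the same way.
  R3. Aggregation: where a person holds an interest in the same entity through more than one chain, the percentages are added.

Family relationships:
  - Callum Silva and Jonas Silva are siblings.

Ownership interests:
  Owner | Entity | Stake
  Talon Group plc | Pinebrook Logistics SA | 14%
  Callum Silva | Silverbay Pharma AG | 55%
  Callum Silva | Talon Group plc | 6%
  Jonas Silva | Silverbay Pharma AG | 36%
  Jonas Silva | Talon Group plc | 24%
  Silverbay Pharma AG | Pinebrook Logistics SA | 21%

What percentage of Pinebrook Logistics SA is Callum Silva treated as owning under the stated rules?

By sibling attribution (R1), Callum Silva is treated as also owning Jonas Silva's interest in Talon Group plc, giving 6% + 24% = 30%.
By sibling attribution (R1), Callum Silva is treated as also owning Jonas Silva's interest in Silverbay Pharma AG, giving 55% + 36% = 91%.
Chain via Talon Group plc (R2): 30% × 14% = 4.2% of Pinebrook Logistics SA.
Chain via Silverbay Pharma AG (R2): 91% × 21% = 19.11% of Pinebrook Logistics SA.
Aggregating (R3): 4.2% + 19.11% = 23.31%.

23.31%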